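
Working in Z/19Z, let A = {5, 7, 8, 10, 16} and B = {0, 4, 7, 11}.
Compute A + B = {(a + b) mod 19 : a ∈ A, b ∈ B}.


Work in Z/19Z: reduce every sum a + b modulo 19.
Enumerate all 20 pairs:
a = 5: 5+0=5, 5+4=9, 5+7=12, 5+11=16
a = 7: 7+0=7, 7+4=11, 7+7=14, 7+11=18
a = 8: 8+0=8, 8+4=12, 8+7=15, 8+11=0
a = 10: 10+0=10, 10+4=14, 10+7=17, 10+11=2
a = 16: 16+0=16, 16+4=1, 16+7=4, 16+11=8
Distinct residues collected: {0, 1, 2, 4, 5, 7, 8, 9, 10, 11, 12, 14, 15, 16, 17, 18}
|A + B| = 16 (out of 19 total residues).

A + B = {0, 1, 2, 4, 5, 7, 8, 9, 10, 11, 12, 14, 15, 16, 17, 18}


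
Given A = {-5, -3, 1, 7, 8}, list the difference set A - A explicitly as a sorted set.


A - A = {a - a' : a, a' ∈ A}.
Compute a - a' for each ordered pair (a, a'):
a = -5: -5--5=0, -5--3=-2, -5-1=-6, -5-7=-12, -5-8=-13
a = -3: -3--5=2, -3--3=0, -3-1=-4, -3-7=-10, -3-8=-11
a = 1: 1--5=6, 1--3=4, 1-1=0, 1-7=-6, 1-8=-7
a = 7: 7--5=12, 7--3=10, 7-1=6, 7-7=0, 7-8=-1
a = 8: 8--5=13, 8--3=11, 8-1=7, 8-7=1, 8-8=0
Collecting distinct values (and noting 0 appears from a-a):
A - A = {-13, -12, -11, -10, -7, -6, -4, -2, -1, 0, 1, 2, 4, 6, 7, 10, 11, 12, 13}
|A - A| = 19

A - A = {-13, -12, -11, -10, -7, -6, -4, -2, -1, 0, 1, 2, 4, 6, 7, 10, 11, 12, 13}


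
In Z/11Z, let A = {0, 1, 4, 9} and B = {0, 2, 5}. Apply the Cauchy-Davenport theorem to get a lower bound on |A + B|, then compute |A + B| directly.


Cauchy-Davenport: |A + B| ≥ min(p, |A| + |B| - 1) for A, B nonempty in Z/pZ.
|A| = 4, |B| = 3, p = 11.
CD lower bound = min(11, 4 + 3 - 1) = min(11, 6) = 6.
Compute A + B mod 11 directly:
a = 0: 0+0=0, 0+2=2, 0+5=5
a = 1: 1+0=1, 1+2=3, 1+5=6
a = 4: 4+0=4, 4+2=6, 4+5=9
a = 9: 9+0=9, 9+2=0, 9+5=3
A + B = {0, 1, 2, 3, 4, 5, 6, 9}, so |A + B| = 8.
Verify: 8 ≥ 6? Yes ✓.

CD lower bound = 6, actual |A + B| = 8.


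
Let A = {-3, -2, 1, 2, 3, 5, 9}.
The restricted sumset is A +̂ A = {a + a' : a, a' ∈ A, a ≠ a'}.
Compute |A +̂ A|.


Restricted sumset: A +̂ A = {a + a' : a ∈ A, a' ∈ A, a ≠ a'}.
Equivalently, take A + A and drop any sum 2a that is achievable ONLY as a + a for a ∈ A (i.e. sums representable only with equal summands).
Enumerate pairs (a, a') with a < a' (symmetric, so each unordered pair gives one sum; this covers all a ≠ a'):
  -3 + -2 = -5
  -3 + 1 = -2
  -3 + 2 = -1
  -3 + 3 = 0
  -3 + 5 = 2
  -3 + 9 = 6
  -2 + 1 = -1
  -2 + 2 = 0
  -2 + 3 = 1
  -2 + 5 = 3
  -2 + 9 = 7
  1 + 2 = 3
  1 + 3 = 4
  1 + 5 = 6
  1 + 9 = 10
  2 + 3 = 5
  2 + 5 = 7
  2 + 9 = 11
  3 + 5 = 8
  3 + 9 = 12
  5 + 9 = 14
Collected distinct sums: {-5, -2, -1, 0, 1, 2, 3, 4, 5, 6, 7, 8, 10, 11, 12, 14}
|A +̂ A| = 16
(Reference bound: |A +̂ A| ≥ 2|A| - 3 for |A| ≥ 2, with |A| = 7 giving ≥ 11.)

|A +̂ A| = 16


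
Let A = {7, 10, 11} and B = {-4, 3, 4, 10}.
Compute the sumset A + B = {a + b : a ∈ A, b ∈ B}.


A + B = {a + b : a ∈ A, b ∈ B}.
Enumerate all |A|·|B| = 3·4 = 12 pairs (a, b) and collect distinct sums.
a = 7: 7+-4=3, 7+3=10, 7+4=11, 7+10=17
a = 10: 10+-4=6, 10+3=13, 10+4=14, 10+10=20
a = 11: 11+-4=7, 11+3=14, 11+4=15, 11+10=21
Collecting distinct sums: A + B = {3, 6, 7, 10, 11, 13, 14, 15, 17, 20, 21}
|A + B| = 11

A + B = {3, 6, 7, 10, 11, 13, 14, 15, 17, 20, 21}


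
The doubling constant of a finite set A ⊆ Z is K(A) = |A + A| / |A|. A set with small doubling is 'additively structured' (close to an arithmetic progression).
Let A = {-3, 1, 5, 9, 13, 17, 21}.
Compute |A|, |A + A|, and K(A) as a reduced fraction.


|A| = 7.
Compute A + A by enumerating all 49 pairs.
A + A = {-6, -2, 2, 6, 10, 14, 18, 22, 26, 30, 34, 38, 42}, so |A + A| = 13.
K = |A + A| / |A| = 13/7 (already in lowest terms) ≈ 1.8571.
Reference: AP of size 7 gives K = 13/7 ≈ 1.8571; a fully generic set of size 7 gives K ≈ 4.0000.

|A| = 7, |A + A| = 13, K = 13/7.


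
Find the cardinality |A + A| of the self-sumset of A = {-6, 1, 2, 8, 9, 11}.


A + A = {a + a' : a, a' ∈ A}; |A| = 6.
General bounds: 2|A| - 1 ≤ |A + A| ≤ |A|(|A|+1)/2, i.e. 11 ≤ |A + A| ≤ 21.
Lower bound 2|A|-1 is attained iff A is an arithmetic progression.
Enumerate sums a + a' for a ≤ a' (symmetric, so this suffices):
a = -6: -6+-6=-12, -6+1=-5, -6+2=-4, -6+8=2, -6+9=3, -6+11=5
a = 1: 1+1=2, 1+2=3, 1+8=9, 1+9=10, 1+11=12
a = 2: 2+2=4, 2+8=10, 2+9=11, 2+11=13
a = 8: 8+8=16, 8+9=17, 8+11=19
a = 9: 9+9=18, 9+11=20
a = 11: 11+11=22
Distinct sums: {-12, -5, -4, 2, 3, 4, 5, 9, 10, 11, 12, 13, 16, 17, 18, 19, 20, 22}
|A + A| = 18

|A + A| = 18


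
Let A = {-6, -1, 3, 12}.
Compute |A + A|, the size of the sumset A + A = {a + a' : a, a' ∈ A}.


A + A = {a + a' : a, a' ∈ A}; |A| = 4.
General bounds: 2|A| - 1 ≤ |A + A| ≤ |A|(|A|+1)/2, i.e. 7 ≤ |A + A| ≤ 10.
Lower bound 2|A|-1 is attained iff A is an arithmetic progression.
Enumerate sums a + a' for a ≤ a' (symmetric, so this suffices):
a = -6: -6+-6=-12, -6+-1=-7, -6+3=-3, -6+12=6
a = -1: -1+-1=-2, -1+3=2, -1+12=11
a = 3: 3+3=6, 3+12=15
a = 12: 12+12=24
Distinct sums: {-12, -7, -3, -2, 2, 6, 11, 15, 24}
|A + A| = 9

|A + A| = 9


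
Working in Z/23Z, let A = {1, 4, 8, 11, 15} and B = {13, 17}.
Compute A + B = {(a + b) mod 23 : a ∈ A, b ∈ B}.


Work in Z/23Z: reduce every sum a + b modulo 23.
Enumerate all 10 pairs:
a = 1: 1+13=14, 1+17=18
a = 4: 4+13=17, 4+17=21
a = 8: 8+13=21, 8+17=2
a = 11: 11+13=1, 11+17=5
a = 15: 15+13=5, 15+17=9
Distinct residues collected: {1, 2, 5, 9, 14, 17, 18, 21}
|A + B| = 8 (out of 23 total residues).

A + B = {1, 2, 5, 9, 14, 17, 18, 21}


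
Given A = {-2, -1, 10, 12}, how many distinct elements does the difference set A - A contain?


A - A = {a - a' : a, a' ∈ A}; |A| = 4.
Bounds: 2|A|-1 ≤ |A - A| ≤ |A|² - |A| + 1, i.e. 7 ≤ |A - A| ≤ 13.
Note: 0 ∈ A - A always (from a - a). The set is symmetric: if d ∈ A - A then -d ∈ A - A.
Enumerate nonzero differences d = a - a' with a > a' (then include -d):
Positive differences: {1, 2, 11, 12, 13, 14}
Full difference set: {0} ∪ (positive diffs) ∪ (negative diffs).
|A - A| = 1 + 2·6 = 13 (matches direct enumeration: 13).

|A - A| = 13


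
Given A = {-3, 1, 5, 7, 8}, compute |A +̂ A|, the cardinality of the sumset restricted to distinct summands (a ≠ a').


Restricted sumset: A +̂ A = {a + a' : a ∈ A, a' ∈ A, a ≠ a'}.
Equivalently, take A + A and drop any sum 2a that is achievable ONLY as a + a for a ∈ A (i.e. sums representable only with equal summands).
Enumerate pairs (a, a') with a < a' (symmetric, so each unordered pair gives one sum; this covers all a ≠ a'):
  -3 + 1 = -2
  -3 + 5 = 2
  -3 + 7 = 4
  -3 + 8 = 5
  1 + 5 = 6
  1 + 7 = 8
  1 + 8 = 9
  5 + 7 = 12
  5 + 8 = 13
  7 + 8 = 15
Collected distinct sums: {-2, 2, 4, 5, 6, 8, 9, 12, 13, 15}
|A +̂ A| = 10
(Reference bound: |A +̂ A| ≥ 2|A| - 3 for |A| ≥ 2, with |A| = 5 giving ≥ 7.)

|A +̂ A| = 10


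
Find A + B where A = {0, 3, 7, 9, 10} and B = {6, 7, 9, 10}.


A + B = {a + b : a ∈ A, b ∈ B}.
Enumerate all |A|·|B| = 5·4 = 20 pairs (a, b) and collect distinct sums.
a = 0: 0+6=6, 0+7=7, 0+9=9, 0+10=10
a = 3: 3+6=9, 3+7=10, 3+9=12, 3+10=13
a = 7: 7+6=13, 7+7=14, 7+9=16, 7+10=17
a = 9: 9+6=15, 9+7=16, 9+9=18, 9+10=19
a = 10: 10+6=16, 10+7=17, 10+9=19, 10+10=20
Collecting distinct sums: A + B = {6, 7, 9, 10, 12, 13, 14, 15, 16, 17, 18, 19, 20}
|A + B| = 13

A + B = {6, 7, 9, 10, 12, 13, 14, 15, 16, 17, 18, 19, 20}


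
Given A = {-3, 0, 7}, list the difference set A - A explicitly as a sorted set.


A - A = {a - a' : a, a' ∈ A}.
Compute a - a' for each ordered pair (a, a'):
a = -3: -3--3=0, -3-0=-3, -3-7=-10
a = 0: 0--3=3, 0-0=0, 0-7=-7
a = 7: 7--3=10, 7-0=7, 7-7=0
Collecting distinct values (and noting 0 appears from a-a):
A - A = {-10, -7, -3, 0, 3, 7, 10}
|A - A| = 7

A - A = {-10, -7, -3, 0, 3, 7, 10}


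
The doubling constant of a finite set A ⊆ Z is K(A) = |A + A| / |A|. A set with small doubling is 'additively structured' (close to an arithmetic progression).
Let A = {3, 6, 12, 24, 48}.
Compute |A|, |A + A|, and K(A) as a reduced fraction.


|A| = 5.
Compute A + A by enumerating all 25 pairs.
A + A = {6, 9, 12, 15, 18, 24, 27, 30, 36, 48, 51, 54, 60, 72, 96}, so |A + A| = 15.
K = |A + A| / |A| = 15/5 = 3/1 ≈ 3.0000.
Reference: AP of size 5 gives K = 9/5 ≈ 1.8000; a fully generic set of size 5 gives K ≈ 3.0000.

|A| = 5, |A + A| = 15, K = 15/5 = 3/1.


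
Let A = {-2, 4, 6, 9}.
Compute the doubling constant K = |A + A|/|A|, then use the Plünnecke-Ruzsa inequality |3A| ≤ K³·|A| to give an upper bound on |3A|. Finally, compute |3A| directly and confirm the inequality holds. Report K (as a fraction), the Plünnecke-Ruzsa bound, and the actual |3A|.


|A| = 4.
Step 1: Compute A + A by enumerating all 16 pairs.
A + A = {-4, 2, 4, 7, 8, 10, 12, 13, 15, 18}, so |A + A| = 10.
Step 2: Doubling constant K = |A + A|/|A| = 10/4 = 10/4 ≈ 2.5000.
Step 3: Plünnecke-Ruzsa gives |3A| ≤ K³·|A| = (2.5000)³ · 4 ≈ 62.5000.
Step 4: Compute 3A = A + A + A directly by enumerating all triples (a,b,c) ∈ A³; |3A| = 19.
Step 5: Check 19 ≤ 62.5000? Yes ✓.

K = 10/4, Plünnecke-Ruzsa bound K³|A| ≈ 62.5000, |3A| = 19, inequality holds.


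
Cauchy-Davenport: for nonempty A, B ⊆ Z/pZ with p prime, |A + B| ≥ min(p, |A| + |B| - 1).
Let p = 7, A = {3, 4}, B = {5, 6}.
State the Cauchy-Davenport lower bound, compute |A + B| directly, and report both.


Cauchy-Davenport: |A + B| ≥ min(p, |A| + |B| - 1) for A, B nonempty in Z/pZ.
|A| = 2, |B| = 2, p = 7.
CD lower bound = min(7, 2 + 2 - 1) = min(7, 3) = 3.
Compute A + B mod 7 directly:
a = 3: 3+5=1, 3+6=2
a = 4: 4+5=2, 4+6=3
A + B = {1, 2, 3}, so |A + B| = 3.
Verify: 3 ≥ 3? Yes ✓.

CD lower bound = 3, actual |A + B| = 3.


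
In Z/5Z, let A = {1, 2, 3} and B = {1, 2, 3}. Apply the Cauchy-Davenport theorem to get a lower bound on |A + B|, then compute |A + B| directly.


Cauchy-Davenport: |A + B| ≥ min(p, |A| + |B| - 1) for A, B nonempty in Z/pZ.
|A| = 3, |B| = 3, p = 5.
CD lower bound = min(5, 3 + 3 - 1) = min(5, 5) = 5.
Compute A + B mod 5 directly:
a = 1: 1+1=2, 1+2=3, 1+3=4
a = 2: 2+1=3, 2+2=4, 2+3=0
a = 3: 3+1=4, 3+2=0, 3+3=1
A + B = {0, 1, 2, 3, 4}, so |A + B| = 5.
Verify: 5 ≥ 5? Yes ✓.

CD lower bound = 5, actual |A + B| = 5.


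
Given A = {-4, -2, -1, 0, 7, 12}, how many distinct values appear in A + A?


A + A = {a + a' : a, a' ∈ A}; |A| = 6.
General bounds: 2|A| - 1 ≤ |A + A| ≤ |A|(|A|+1)/2, i.e. 11 ≤ |A + A| ≤ 21.
Lower bound 2|A|-1 is attained iff A is an arithmetic progression.
Enumerate sums a + a' for a ≤ a' (symmetric, so this suffices):
a = -4: -4+-4=-8, -4+-2=-6, -4+-1=-5, -4+0=-4, -4+7=3, -4+12=8
a = -2: -2+-2=-4, -2+-1=-3, -2+0=-2, -2+7=5, -2+12=10
a = -1: -1+-1=-2, -1+0=-1, -1+7=6, -1+12=11
a = 0: 0+0=0, 0+7=7, 0+12=12
a = 7: 7+7=14, 7+12=19
a = 12: 12+12=24
Distinct sums: {-8, -6, -5, -4, -3, -2, -1, 0, 3, 5, 6, 7, 8, 10, 11, 12, 14, 19, 24}
|A + A| = 19

|A + A| = 19


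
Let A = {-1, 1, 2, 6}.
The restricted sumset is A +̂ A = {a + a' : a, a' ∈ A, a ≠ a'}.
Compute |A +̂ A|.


Restricted sumset: A +̂ A = {a + a' : a ∈ A, a' ∈ A, a ≠ a'}.
Equivalently, take A + A and drop any sum 2a that is achievable ONLY as a + a for a ∈ A (i.e. sums representable only with equal summands).
Enumerate pairs (a, a') with a < a' (symmetric, so each unordered pair gives one sum; this covers all a ≠ a'):
  -1 + 1 = 0
  -1 + 2 = 1
  -1 + 6 = 5
  1 + 2 = 3
  1 + 6 = 7
  2 + 6 = 8
Collected distinct sums: {0, 1, 3, 5, 7, 8}
|A +̂ A| = 6
(Reference bound: |A +̂ A| ≥ 2|A| - 3 for |A| ≥ 2, with |A| = 4 giving ≥ 5.)

|A +̂ A| = 6


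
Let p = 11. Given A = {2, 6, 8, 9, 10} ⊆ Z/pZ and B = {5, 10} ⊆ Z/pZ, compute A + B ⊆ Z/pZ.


Work in Z/11Z: reduce every sum a + b modulo 11.
Enumerate all 10 pairs:
a = 2: 2+5=7, 2+10=1
a = 6: 6+5=0, 6+10=5
a = 8: 8+5=2, 8+10=7
a = 9: 9+5=3, 9+10=8
a = 10: 10+5=4, 10+10=9
Distinct residues collected: {0, 1, 2, 3, 4, 5, 7, 8, 9}
|A + B| = 9 (out of 11 total residues).

A + B = {0, 1, 2, 3, 4, 5, 7, 8, 9}


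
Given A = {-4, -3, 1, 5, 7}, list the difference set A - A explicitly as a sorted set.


A - A = {a - a' : a, a' ∈ A}.
Compute a - a' for each ordered pair (a, a'):
a = -4: -4--4=0, -4--3=-1, -4-1=-5, -4-5=-9, -4-7=-11
a = -3: -3--4=1, -3--3=0, -3-1=-4, -3-5=-8, -3-7=-10
a = 1: 1--4=5, 1--3=4, 1-1=0, 1-5=-4, 1-7=-6
a = 5: 5--4=9, 5--3=8, 5-1=4, 5-5=0, 5-7=-2
a = 7: 7--4=11, 7--3=10, 7-1=6, 7-5=2, 7-7=0
Collecting distinct values (and noting 0 appears from a-a):
A - A = {-11, -10, -9, -8, -6, -5, -4, -2, -1, 0, 1, 2, 4, 5, 6, 8, 9, 10, 11}
|A - A| = 19

A - A = {-11, -10, -9, -8, -6, -5, -4, -2, -1, 0, 1, 2, 4, 5, 6, 8, 9, 10, 11}


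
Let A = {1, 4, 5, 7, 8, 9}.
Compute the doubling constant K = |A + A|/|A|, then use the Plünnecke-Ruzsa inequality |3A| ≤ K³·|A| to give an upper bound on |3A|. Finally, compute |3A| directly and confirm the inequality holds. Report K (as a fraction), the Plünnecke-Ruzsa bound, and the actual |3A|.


|A| = 6.
Step 1: Compute A + A by enumerating all 36 pairs.
A + A = {2, 5, 6, 8, 9, 10, 11, 12, 13, 14, 15, 16, 17, 18}, so |A + A| = 14.
Step 2: Doubling constant K = |A + A|/|A| = 14/6 = 14/6 ≈ 2.3333.
Step 3: Plünnecke-Ruzsa gives |3A| ≤ K³·|A| = (2.3333)³ · 6 ≈ 76.2222.
Step 4: Compute 3A = A + A + A directly by enumerating all triples (a,b,c) ∈ A³; |3A| = 22.
Step 5: Check 22 ≤ 76.2222? Yes ✓.

K = 14/6, Plünnecke-Ruzsa bound K³|A| ≈ 76.2222, |3A| = 22, inequality holds.


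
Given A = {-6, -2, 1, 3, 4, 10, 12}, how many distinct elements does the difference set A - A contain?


A - A = {a - a' : a, a' ∈ A}; |A| = 7.
Bounds: 2|A|-1 ≤ |A - A| ≤ |A|² - |A| + 1, i.e. 13 ≤ |A - A| ≤ 43.
Note: 0 ∈ A - A always (from a - a). The set is symmetric: if d ∈ A - A then -d ∈ A - A.
Enumerate nonzero differences d = a - a' with a > a' (then include -d):
Positive differences: {1, 2, 3, 4, 5, 6, 7, 8, 9, 10, 11, 12, 14, 16, 18}
Full difference set: {0} ∪ (positive diffs) ∪ (negative diffs).
|A - A| = 1 + 2·15 = 31 (matches direct enumeration: 31).

|A - A| = 31


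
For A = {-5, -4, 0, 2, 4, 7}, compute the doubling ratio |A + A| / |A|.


|A| = 6.
Compute A + A by enumerating all 36 pairs.
A + A = {-10, -9, -8, -5, -4, -3, -2, -1, 0, 2, 3, 4, 6, 7, 8, 9, 11, 14}, so |A + A| = 18.
K = |A + A| / |A| = 18/6 = 3/1 ≈ 3.0000.
Reference: AP of size 6 gives K = 11/6 ≈ 1.8333; a fully generic set of size 6 gives K ≈ 3.5000.

|A| = 6, |A + A| = 18, K = 18/6 = 3/1.


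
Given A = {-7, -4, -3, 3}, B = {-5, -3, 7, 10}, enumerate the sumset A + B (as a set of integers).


A + B = {a + b : a ∈ A, b ∈ B}.
Enumerate all |A|·|B| = 4·4 = 16 pairs (a, b) and collect distinct sums.
a = -7: -7+-5=-12, -7+-3=-10, -7+7=0, -7+10=3
a = -4: -4+-5=-9, -4+-3=-7, -4+7=3, -4+10=6
a = -3: -3+-5=-8, -3+-3=-6, -3+7=4, -3+10=7
a = 3: 3+-5=-2, 3+-3=0, 3+7=10, 3+10=13
Collecting distinct sums: A + B = {-12, -10, -9, -8, -7, -6, -2, 0, 3, 4, 6, 7, 10, 13}
|A + B| = 14

A + B = {-12, -10, -9, -8, -7, -6, -2, 0, 3, 4, 6, 7, 10, 13}


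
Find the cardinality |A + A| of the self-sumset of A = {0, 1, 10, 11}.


A + A = {a + a' : a, a' ∈ A}; |A| = 4.
General bounds: 2|A| - 1 ≤ |A + A| ≤ |A|(|A|+1)/2, i.e. 7 ≤ |A + A| ≤ 10.
Lower bound 2|A|-1 is attained iff A is an arithmetic progression.
Enumerate sums a + a' for a ≤ a' (symmetric, so this suffices):
a = 0: 0+0=0, 0+1=1, 0+10=10, 0+11=11
a = 1: 1+1=2, 1+10=11, 1+11=12
a = 10: 10+10=20, 10+11=21
a = 11: 11+11=22
Distinct sums: {0, 1, 2, 10, 11, 12, 20, 21, 22}
|A + A| = 9

|A + A| = 9


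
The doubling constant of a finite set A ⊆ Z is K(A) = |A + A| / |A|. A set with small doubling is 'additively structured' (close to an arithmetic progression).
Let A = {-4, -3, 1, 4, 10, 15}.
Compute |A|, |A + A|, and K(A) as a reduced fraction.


|A| = 6.
Compute A + A by enumerating all 36 pairs.
A + A = {-8, -7, -6, -3, -2, 0, 1, 2, 5, 6, 7, 8, 11, 12, 14, 16, 19, 20, 25, 30}, so |A + A| = 20.
K = |A + A| / |A| = 20/6 = 10/3 ≈ 3.3333.
Reference: AP of size 6 gives K = 11/6 ≈ 1.8333; a fully generic set of size 6 gives K ≈ 3.5000.

|A| = 6, |A + A| = 20, K = 20/6 = 10/3.


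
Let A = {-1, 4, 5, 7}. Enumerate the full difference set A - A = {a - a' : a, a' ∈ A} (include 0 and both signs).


A - A = {a - a' : a, a' ∈ A}.
Compute a - a' for each ordered pair (a, a'):
a = -1: -1--1=0, -1-4=-5, -1-5=-6, -1-7=-8
a = 4: 4--1=5, 4-4=0, 4-5=-1, 4-7=-3
a = 5: 5--1=6, 5-4=1, 5-5=0, 5-7=-2
a = 7: 7--1=8, 7-4=3, 7-5=2, 7-7=0
Collecting distinct values (and noting 0 appears from a-a):
A - A = {-8, -6, -5, -3, -2, -1, 0, 1, 2, 3, 5, 6, 8}
|A - A| = 13

A - A = {-8, -6, -5, -3, -2, -1, 0, 1, 2, 3, 5, 6, 8}


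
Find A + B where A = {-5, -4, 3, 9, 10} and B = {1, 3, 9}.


A + B = {a + b : a ∈ A, b ∈ B}.
Enumerate all |A|·|B| = 5·3 = 15 pairs (a, b) and collect distinct sums.
a = -5: -5+1=-4, -5+3=-2, -5+9=4
a = -4: -4+1=-3, -4+3=-1, -4+9=5
a = 3: 3+1=4, 3+3=6, 3+9=12
a = 9: 9+1=10, 9+3=12, 9+9=18
a = 10: 10+1=11, 10+3=13, 10+9=19
Collecting distinct sums: A + B = {-4, -3, -2, -1, 4, 5, 6, 10, 11, 12, 13, 18, 19}
|A + B| = 13

A + B = {-4, -3, -2, -1, 4, 5, 6, 10, 11, 12, 13, 18, 19}


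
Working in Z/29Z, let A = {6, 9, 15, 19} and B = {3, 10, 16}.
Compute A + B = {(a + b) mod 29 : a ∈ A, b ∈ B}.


Work in Z/29Z: reduce every sum a + b modulo 29.
Enumerate all 12 pairs:
a = 6: 6+3=9, 6+10=16, 6+16=22
a = 9: 9+3=12, 9+10=19, 9+16=25
a = 15: 15+3=18, 15+10=25, 15+16=2
a = 19: 19+3=22, 19+10=0, 19+16=6
Distinct residues collected: {0, 2, 6, 9, 12, 16, 18, 19, 22, 25}
|A + B| = 10 (out of 29 total residues).

A + B = {0, 2, 6, 9, 12, 16, 18, 19, 22, 25}


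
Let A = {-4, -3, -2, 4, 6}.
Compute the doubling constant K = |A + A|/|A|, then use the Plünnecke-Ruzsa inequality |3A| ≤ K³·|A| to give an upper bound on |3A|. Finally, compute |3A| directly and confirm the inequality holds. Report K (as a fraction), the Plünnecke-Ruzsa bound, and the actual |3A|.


|A| = 5.
Step 1: Compute A + A by enumerating all 25 pairs.
A + A = {-8, -7, -6, -5, -4, 0, 1, 2, 3, 4, 8, 10, 12}, so |A + A| = 13.
Step 2: Doubling constant K = |A + A|/|A| = 13/5 = 13/5 ≈ 2.6000.
Step 3: Plünnecke-Ruzsa gives |3A| ≤ K³·|A| = (2.6000)³ · 5 ≈ 87.8800.
Step 4: Compute 3A = A + A + A directly by enumerating all triples (a,b,c) ∈ A³; |3A| = 25.
Step 5: Check 25 ≤ 87.8800? Yes ✓.

K = 13/5, Plünnecke-Ruzsa bound K³|A| ≈ 87.8800, |3A| = 25, inequality holds.


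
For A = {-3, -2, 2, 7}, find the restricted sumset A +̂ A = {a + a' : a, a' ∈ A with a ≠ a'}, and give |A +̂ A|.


Restricted sumset: A +̂ A = {a + a' : a ∈ A, a' ∈ A, a ≠ a'}.
Equivalently, take A + A and drop any sum 2a that is achievable ONLY as a + a for a ∈ A (i.e. sums representable only with equal summands).
Enumerate pairs (a, a') with a < a' (symmetric, so each unordered pair gives one sum; this covers all a ≠ a'):
  -3 + -2 = -5
  -3 + 2 = -1
  -3 + 7 = 4
  -2 + 2 = 0
  -2 + 7 = 5
  2 + 7 = 9
Collected distinct sums: {-5, -1, 0, 4, 5, 9}
|A +̂ A| = 6
(Reference bound: |A +̂ A| ≥ 2|A| - 3 for |A| ≥ 2, with |A| = 4 giving ≥ 5.)

|A +̂ A| = 6


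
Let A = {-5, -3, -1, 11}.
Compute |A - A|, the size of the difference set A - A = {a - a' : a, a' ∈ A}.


A - A = {a - a' : a, a' ∈ A}; |A| = 4.
Bounds: 2|A|-1 ≤ |A - A| ≤ |A|² - |A| + 1, i.e. 7 ≤ |A - A| ≤ 13.
Note: 0 ∈ A - A always (from a - a). The set is symmetric: if d ∈ A - A then -d ∈ A - A.
Enumerate nonzero differences d = a - a' with a > a' (then include -d):
Positive differences: {2, 4, 12, 14, 16}
Full difference set: {0} ∪ (positive diffs) ∪ (negative diffs).
|A - A| = 1 + 2·5 = 11 (matches direct enumeration: 11).

|A - A| = 11


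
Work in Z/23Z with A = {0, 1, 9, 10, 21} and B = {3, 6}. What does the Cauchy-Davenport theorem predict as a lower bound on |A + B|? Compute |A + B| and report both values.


Cauchy-Davenport: |A + B| ≥ min(p, |A| + |B| - 1) for A, B nonempty in Z/pZ.
|A| = 5, |B| = 2, p = 23.
CD lower bound = min(23, 5 + 2 - 1) = min(23, 6) = 6.
Compute A + B mod 23 directly:
a = 0: 0+3=3, 0+6=6
a = 1: 1+3=4, 1+6=7
a = 9: 9+3=12, 9+6=15
a = 10: 10+3=13, 10+6=16
a = 21: 21+3=1, 21+6=4
A + B = {1, 3, 4, 6, 7, 12, 13, 15, 16}, so |A + B| = 9.
Verify: 9 ≥ 6? Yes ✓.

CD lower bound = 6, actual |A + B| = 9.


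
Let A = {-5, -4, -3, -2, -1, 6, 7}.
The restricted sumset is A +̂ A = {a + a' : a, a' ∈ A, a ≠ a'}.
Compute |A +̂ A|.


Restricted sumset: A +̂ A = {a + a' : a ∈ A, a' ∈ A, a ≠ a'}.
Equivalently, take A + A and drop any sum 2a that is achievable ONLY as a + a for a ∈ A (i.e. sums representable only with equal summands).
Enumerate pairs (a, a') with a < a' (symmetric, so each unordered pair gives one sum; this covers all a ≠ a'):
  -5 + -4 = -9
  -5 + -3 = -8
  -5 + -2 = -7
  -5 + -1 = -6
  -5 + 6 = 1
  -5 + 7 = 2
  -4 + -3 = -7
  -4 + -2 = -6
  -4 + -1 = -5
  -4 + 6 = 2
  -4 + 7 = 3
  -3 + -2 = -5
  -3 + -1 = -4
  -3 + 6 = 3
  -3 + 7 = 4
  -2 + -1 = -3
  -2 + 6 = 4
  -2 + 7 = 5
  -1 + 6 = 5
  -1 + 7 = 6
  6 + 7 = 13
Collected distinct sums: {-9, -8, -7, -6, -5, -4, -3, 1, 2, 3, 4, 5, 6, 13}
|A +̂ A| = 14
(Reference bound: |A +̂ A| ≥ 2|A| - 3 for |A| ≥ 2, with |A| = 7 giving ≥ 11.)

|A +̂ A| = 14


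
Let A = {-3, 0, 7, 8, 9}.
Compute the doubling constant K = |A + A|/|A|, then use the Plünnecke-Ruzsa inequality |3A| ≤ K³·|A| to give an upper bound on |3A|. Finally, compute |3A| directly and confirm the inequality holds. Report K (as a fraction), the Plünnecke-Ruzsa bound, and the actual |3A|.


|A| = 5.
Step 1: Compute A + A by enumerating all 25 pairs.
A + A = {-6, -3, 0, 4, 5, 6, 7, 8, 9, 14, 15, 16, 17, 18}, so |A + A| = 14.
Step 2: Doubling constant K = |A + A|/|A| = 14/5 = 14/5 ≈ 2.8000.
Step 3: Plünnecke-Ruzsa gives |3A| ≤ K³·|A| = (2.8000)³ · 5 ≈ 109.7600.
Step 4: Compute 3A = A + A + A directly by enumerating all triples (a,b,c) ∈ A³; |3A| = 28.
Step 5: Check 28 ≤ 109.7600? Yes ✓.

K = 14/5, Plünnecke-Ruzsa bound K³|A| ≈ 109.7600, |3A| = 28, inequality holds.


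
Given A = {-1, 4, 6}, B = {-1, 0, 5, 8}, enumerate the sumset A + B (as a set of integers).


A + B = {a + b : a ∈ A, b ∈ B}.
Enumerate all |A|·|B| = 3·4 = 12 pairs (a, b) and collect distinct sums.
a = -1: -1+-1=-2, -1+0=-1, -1+5=4, -1+8=7
a = 4: 4+-1=3, 4+0=4, 4+5=9, 4+8=12
a = 6: 6+-1=5, 6+0=6, 6+5=11, 6+8=14
Collecting distinct sums: A + B = {-2, -1, 3, 4, 5, 6, 7, 9, 11, 12, 14}
|A + B| = 11

A + B = {-2, -1, 3, 4, 5, 6, 7, 9, 11, 12, 14}


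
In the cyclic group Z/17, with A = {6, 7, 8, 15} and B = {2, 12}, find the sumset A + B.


Work in Z/17Z: reduce every sum a + b modulo 17.
Enumerate all 8 pairs:
a = 6: 6+2=8, 6+12=1
a = 7: 7+2=9, 7+12=2
a = 8: 8+2=10, 8+12=3
a = 15: 15+2=0, 15+12=10
Distinct residues collected: {0, 1, 2, 3, 8, 9, 10}
|A + B| = 7 (out of 17 total residues).

A + B = {0, 1, 2, 3, 8, 9, 10}


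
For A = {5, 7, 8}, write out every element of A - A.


A - A = {a - a' : a, a' ∈ A}.
Compute a - a' for each ordered pair (a, a'):
a = 5: 5-5=0, 5-7=-2, 5-8=-3
a = 7: 7-5=2, 7-7=0, 7-8=-1
a = 8: 8-5=3, 8-7=1, 8-8=0
Collecting distinct values (and noting 0 appears from a-a):
A - A = {-3, -2, -1, 0, 1, 2, 3}
|A - A| = 7

A - A = {-3, -2, -1, 0, 1, 2, 3}


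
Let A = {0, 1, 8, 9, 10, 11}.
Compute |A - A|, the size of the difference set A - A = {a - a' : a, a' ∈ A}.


A - A = {a - a' : a, a' ∈ A}; |A| = 6.
Bounds: 2|A|-1 ≤ |A - A| ≤ |A|² - |A| + 1, i.e. 11 ≤ |A - A| ≤ 31.
Note: 0 ∈ A - A always (from a - a). The set is symmetric: if d ∈ A - A then -d ∈ A - A.
Enumerate nonzero differences d = a - a' with a > a' (then include -d):
Positive differences: {1, 2, 3, 7, 8, 9, 10, 11}
Full difference set: {0} ∪ (positive diffs) ∪ (negative diffs).
|A - A| = 1 + 2·8 = 17 (matches direct enumeration: 17).

|A - A| = 17


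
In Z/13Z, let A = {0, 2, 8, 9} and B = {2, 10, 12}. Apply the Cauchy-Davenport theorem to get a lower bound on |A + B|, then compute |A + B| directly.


Cauchy-Davenport: |A + B| ≥ min(p, |A| + |B| - 1) for A, B nonempty in Z/pZ.
|A| = 4, |B| = 3, p = 13.
CD lower bound = min(13, 4 + 3 - 1) = min(13, 6) = 6.
Compute A + B mod 13 directly:
a = 0: 0+2=2, 0+10=10, 0+12=12
a = 2: 2+2=4, 2+10=12, 2+12=1
a = 8: 8+2=10, 8+10=5, 8+12=7
a = 9: 9+2=11, 9+10=6, 9+12=8
A + B = {1, 2, 4, 5, 6, 7, 8, 10, 11, 12}, so |A + B| = 10.
Verify: 10 ≥ 6? Yes ✓.

CD lower bound = 6, actual |A + B| = 10.


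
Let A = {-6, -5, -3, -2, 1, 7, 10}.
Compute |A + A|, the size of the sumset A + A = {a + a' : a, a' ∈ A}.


A + A = {a + a' : a, a' ∈ A}; |A| = 7.
General bounds: 2|A| - 1 ≤ |A + A| ≤ |A|(|A|+1)/2, i.e. 13 ≤ |A + A| ≤ 28.
Lower bound 2|A|-1 is attained iff A is an arithmetic progression.
Enumerate sums a + a' for a ≤ a' (symmetric, so this suffices):
a = -6: -6+-6=-12, -6+-5=-11, -6+-3=-9, -6+-2=-8, -6+1=-5, -6+7=1, -6+10=4
a = -5: -5+-5=-10, -5+-3=-8, -5+-2=-7, -5+1=-4, -5+7=2, -5+10=5
a = -3: -3+-3=-6, -3+-2=-5, -3+1=-2, -3+7=4, -3+10=7
a = -2: -2+-2=-4, -2+1=-1, -2+7=5, -2+10=8
a = 1: 1+1=2, 1+7=8, 1+10=11
a = 7: 7+7=14, 7+10=17
a = 10: 10+10=20
Distinct sums: {-12, -11, -10, -9, -8, -7, -6, -5, -4, -2, -1, 1, 2, 4, 5, 7, 8, 11, 14, 17, 20}
|A + A| = 21

|A + A| = 21


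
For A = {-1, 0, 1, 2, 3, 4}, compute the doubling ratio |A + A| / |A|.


|A| = 6.
Compute A + A by enumerating all 36 pairs.
A + A = {-2, -1, 0, 1, 2, 3, 4, 5, 6, 7, 8}, so |A + A| = 11.
K = |A + A| / |A| = 11/6 (already in lowest terms) ≈ 1.8333.
Reference: AP of size 6 gives K = 11/6 ≈ 1.8333; a fully generic set of size 6 gives K ≈ 3.5000.

|A| = 6, |A + A| = 11, K = 11/6.


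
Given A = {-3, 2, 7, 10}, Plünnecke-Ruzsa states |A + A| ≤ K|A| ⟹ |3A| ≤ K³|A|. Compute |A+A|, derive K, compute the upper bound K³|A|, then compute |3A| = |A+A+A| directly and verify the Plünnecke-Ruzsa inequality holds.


|A| = 4.
Step 1: Compute A + A by enumerating all 16 pairs.
A + A = {-6, -1, 4, 7, 9, 12, 14, 17, 20}, so |A + A| = 9.
Step 2: Doubling constant K = |A + A|/|A| = 9/4 = 9/4 ≈ 2.2500.
Step 3: Plünnecke-Ruzsa gives |3A| ≤ K³·|A| = (2.2500)³ · 4 ≈ 45.5625.
Step 4: Compute 3A = A + A + A directly by enumerating all triples (a,b,c) ∈ A³; |3A| = 16.
Step 5: Check 16 ≤ 45.5625? Yes ✓.

K = 9/4, Plünnecke-Ruzsa bound K³|A| ≈ 45.5625, |3A| = 16, inequality holds.


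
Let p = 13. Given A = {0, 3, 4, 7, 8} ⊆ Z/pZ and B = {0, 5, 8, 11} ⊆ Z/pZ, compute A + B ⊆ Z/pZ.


Work in Z/13Z: reduce every sum a + b modulo 13.
Enumerate all 20 pairs:
a = 0: 0+0=0, 0+5=5, 0+8=8, 0+11=11
a = 3: 3+0=3, 3+5=8, 3+8=11, 3+11=1
a = 4: 4+0=4, 4+5=9, 4+8=12, 4+11=2
a = 7: 7+0=7, 7+5=12, 7+8=2, 7+11=5
a = 8: 8+0=8, 8+5=0, 8+8=3, 8+11=6
Distinct residues collected: {0, 1, 2, 3, 4, 5, 6, 7, 8, 9, 11, 12}
|A + B| = 12 (out of 13 total residues).

A + B = {0, 1, 2, 3, 4, 5, 6, 7, 8, 9, 11, 12}


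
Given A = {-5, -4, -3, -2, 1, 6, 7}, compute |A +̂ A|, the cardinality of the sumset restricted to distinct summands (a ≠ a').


Restricted sumset: A +̂ A = {a + a' : a ∈ A, a' ∈ A, a ≠ a'}.
Equivalently, take A + A and drop any sum 2a that is achievable ONLY as a + a for a ∈ A (i.e. sums representable only with equal summands).
Enumerate pairs (a, a') with a < a' (symmetric, so each unordered pair gives one sum; this covers all a ≠ a'):
  -5 + -4 = -9
  -5 + -3 = -8
  -5 + -2 = -7
  -5 + 1 = -4
  -5 + 6 = 1
  -5 + 7 = 2
  -4 + -3 = -7
  -4 + -2 = -6
  -4 + 1 = -3
  -4 + 6 = 2
  -4 + 7 = 3
  -3 + -2 = -5
  -3 + 1 = -2
  -3 + 6 = 3
  -3 + 7 = 4
  -2 + 1 = -1
  -2 + 6 = 4
  -2 + 7 = 5
  1 + 6 = 7
  1 + 7 = 8
  6 + 7 = 13
Collected distinct sums: {-9, -8, -7, -6, -5, -4, -3, -2, -1, 1, 2, 3, 4, 5, 7, 8, 13}
|A +̂ A| = 17
(Reference bound: |A +̂ A| ≥ 2|A| - 3 for |A| ≥ 2, with |A| = 7 giving ≥ 11.)

|A +̂ A| = 17


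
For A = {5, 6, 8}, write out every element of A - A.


A - A = {a - a' : a, a' ∈ A}.
Compute a - a' for each ordered pair (a, a'):
a = 5: 5-5=0, 5-6=-1, 5-8=-3
a = 6: 6-5=1, 6-6=0, 6-8=-2
a = 8: 8-5=3, 8-6=2, 8-8=0
Collecting distinct values (and noting 0 appears from a-a):
A - A = {-3, -2, -1, 0, 1, 2, 3}
|A - A| = 7

A - A = {-3, -2, -1, 0, 1, 2, 3}


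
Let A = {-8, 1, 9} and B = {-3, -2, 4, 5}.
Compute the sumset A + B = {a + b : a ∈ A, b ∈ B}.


A + B = {a + b : a ∈ A, b ∈ B}.
Enumerate all |A|·|B| = 3·4 = 12 pairs (a, b) and collect distinct sums.
a = -8: -8+-3=-11, -8+-2=-10, -8+4=-4, -8+5=-3
a = 1: 1+-3=-2, 1+-2=-1, 1+4=5, 1+5=6
a = 9: 9+-3=6, 9+-2=7, 9+4=13, 9+5=14
Collecting distinct sums: A + B = {-11, -10, -4, -3, -2, -1, 5, 6, 7, 13, 14}
|A + B| = 11

A + B = {-11, -10, -4, -3, -2, -1, 5, 6, 7, 13, 14}


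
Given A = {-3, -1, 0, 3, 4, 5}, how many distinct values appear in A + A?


A + A = {a + a' : a, a' ∈ A}; |A| = 6.
General bounds: 2|A| - 1 ≤ |A + A| ≤ |A|(|A|+1)/2, i.e. 11 ≤ |A + A| ≤ 21.
Lower bound 2|A|-1 is attained iff A is an arithmetic progression.
Enumerate sums a + a' for a ≤ a' (symmetric, so this suffices):
a = -3: -3+-3=-6, -3+-1=-4, -3+0=-3, -3+3=0, -3+4=1, -3+5=2
a = -1: -1+-1=-2, -1+0=-1, -1+3=2, -1+4=3, -1+5=4
a = 0: 0+0=0, 0+3=3, 0+4=4, 0+5=5
a = 3: 3+3=6, 3+4=7, 3+5=8
a = 4: 4+4=8, 4+5=9
a = 5: 5+5=10
Distinct sums: {-6, -4, -3, -2, -1, 0, 1, 2, 3, 4, 5, 6, 7, 8, 9, 10}
|A + A| = 16

|A + A| = 16


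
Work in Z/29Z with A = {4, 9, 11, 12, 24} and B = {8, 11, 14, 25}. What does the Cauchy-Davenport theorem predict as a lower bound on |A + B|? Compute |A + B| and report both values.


Cauchy-Davenport: |A + B| ≥ min(p, |A| + |B| - 1) for A, B nonempty in Z/pZ.
|A| = 5, |B| = 4, p = 29.
CD lower bound = min(29, 5 + 4 - 1) = min(29, 8) = 8.
Compute A + B mod 29 directly:
a = 4: 4+8=12, 4+11=15, 4+14=18, 4+25=0
a = 9: 9+8=17, 9+11=20, 9+14=23, 9+25=5
a = 11: 11+8=19, 11+11=22, 11+14=25, 11+25=7
a = 12: 12+8=20, 12+11=23, 12+14=26, 12+25=8
a = 24: 24+8=3, 24+11=6, 24+14=9, 24+25=20
A + B = {0, 3, 5, 6, 7, 8, 9, 12, 15, 17, 18, 19, 20, 22, 23, 25, 26}, so |A + B| = 17.
Verify: 17 ≥ 8? Yes ✓.

CD lower bound = 8, actual |A + B| = 17.


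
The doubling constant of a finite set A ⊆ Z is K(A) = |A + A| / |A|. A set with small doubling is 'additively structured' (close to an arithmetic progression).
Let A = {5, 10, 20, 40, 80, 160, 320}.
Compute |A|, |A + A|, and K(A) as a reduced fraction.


|A| = 7.
Compute A + A by enumerating all 49 pairs.
A + A = {10, 15, 20, 25, 30, 40, 45, 50, 60, 80, 85, 90, 100, 120, 160, 165, 170, 180, 200, 240, 320, 325, 330, 340, 360, 400, 480, 640}, so |A + A| = 28.
K = |A + A| / |A| = 28/7 = 4/1 ≈ 4.0000.
Reference: AP of size 7 gives K = 13/7 ≈ 1.8571; a fully generic set of size 7 gives K ≈ 4.0000.

|A| = 7, |A + A| = 28, K = 28/7 = 4/1.


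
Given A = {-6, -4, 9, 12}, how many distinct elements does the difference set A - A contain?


A - A = {a - a' : a, a' ∈ A}; |A| = 4.
Bounds: 2|A|-1 ≤ |A - A| ≤ |A|² - |A| + 1, i.e. 7 ≤ |A - A| ≤ 13.
Note: 0 ∈ A - A always (from a - a). The set is symmetric: if d ∈ A - A then -d ∈ A - A.
Enumerate nonzero differences d = a - a' with a > a' (then include -d):
Positive differences: {2, 3, 13, 15, 16, 18}
Full difference set: {0} ∪ (positive diffs) ∪ (negative diffs).
|A - A| = 1 + 2·6 = 13 (matches direct enumeration: 13).

|A - A| = 13


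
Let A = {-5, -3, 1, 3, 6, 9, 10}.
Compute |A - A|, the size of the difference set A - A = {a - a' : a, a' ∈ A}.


A - A = {a - a' : a, a' ∈ A}; |A| = 7.
Bounds: 2|A|-1 ≤ |A - A| ≤ |A|² - |A| + 1, i.e. 13 ≤ |A - A| ≤ 43.
Note: 0 ∈ A - A always (from a - a). The set is symmetric: if d ∈ A - A then -d ∈ A - A.
Enumerate nonzero differences d = a - a' with a > a' (then include -d):
Positive differences: {1, 2, 3, 4, 5, 6, 7, 8, 9, 11, 12, 13, 14, 15}
Full difference set: {0} ∪ (positive diffs) ∪ (negative diffs).
|A - A| = 1 + 2·14 = 29 (matches direct enumeration: 29).

|A - A| = 29


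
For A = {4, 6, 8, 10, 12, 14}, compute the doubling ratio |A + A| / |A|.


|A| = 6.
Compute A + A by enumerating all 36 pairs.
A + A = {8, 10, 12, 14, 16, 18, 20, 22, 24, 26, 28}, so |A + A| = 11.
K = |A + A| / |A| = 11/6 (already in lowest terms) ≈ 1.8333.
Reference: AP of size 6 gives K = 11/6 ≈ 1.8333; a fully generic set of size 6 gives K ≈ 3.5000.

|A| = 6, |A + A| = 11, K = 11/6.


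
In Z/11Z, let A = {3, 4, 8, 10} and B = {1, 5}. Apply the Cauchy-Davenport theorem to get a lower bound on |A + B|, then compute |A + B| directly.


Cauchy-Davenport: |A + B| ≥ min(p, |A| + |B| - 1) for A, B nonempty in Z/pZ.
|A| = 4, |B| = 2, p = 11.
CD lower bound = min(11, 4 + 2 - 1) = min(11, 5) = 5.
Compute A + B mod 11 directly:
a = 3: 3+1=4, 3+5=8
a = 4: 4+1=5, 4+5=9
a = 8: 8+1=9, 8+5=2
a = 10: 10+1=0, 10+5=4
A + B = {0, 2, 4, 5, 8, 9}, so |A + B| = 6.
Verify: 6 ≥ 5? Yes ✓.

CD lower bound = 5, actual |A + B| = 6.


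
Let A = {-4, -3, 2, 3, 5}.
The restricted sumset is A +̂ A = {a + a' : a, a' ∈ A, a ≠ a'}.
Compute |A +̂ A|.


Restricted sumset: A +̂ A = {a + a' : a ∈ A, a' ∈ A, a ≠ a'}.
Equivalently, take A + A and drop any sum 2a that is achievable ONLY as a + a for a ∈ A (i.e. sums representable only with equal summands).
Enumerate pairs (a, a') with a < a' (symmetric, so each unordered pair gives one sum; this covers all a ≠ a'):
  -4 + -3 = -7
  -4 + 2 = -2
  -4 + 3 = -1
  -4 + 5 = 1
  -3 + 2 = -1
  -3 + 3 = 0
  -3 + 5 = 2
  2 + 3 = 5
  2 + 5 = 7
  3 + 5 = 8
Collected distinct sums: {-7, -2, -1, 0, 1, 2, 5, 7, 8}
|A +̂ A| = 9
(Reference bound: |A +̂ A| ≥ 2|A| - 3 for |A| ≥ 2, with |A| = 5 giving ≥ 7.)

|A +̂ A| = 9


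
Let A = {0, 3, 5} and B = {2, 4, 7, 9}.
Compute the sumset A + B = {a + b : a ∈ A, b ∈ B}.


A + B = {a + b : a ∈ A, b ∈ B}.
Enumerate all |A|·|B| = 3·4 = 12 pairs (a, b) and collect distinct sums.
a = 0: 0+2=2, 0+4=4, 0+7=7, 0+9=9
a = 3: 3+2=5, 3+4=7, 3+7=10, 3+9=12
a = 5: 5+2=7, 5+4=9, 5+7=12, 5+9=14
Collecting distinct sums: A + B = {2, 4, 5, 7, 9, 10, 12, 14}
|A + B| = 8

A + B = {2, 4, 5, 7, 9, 10, 12, 14}


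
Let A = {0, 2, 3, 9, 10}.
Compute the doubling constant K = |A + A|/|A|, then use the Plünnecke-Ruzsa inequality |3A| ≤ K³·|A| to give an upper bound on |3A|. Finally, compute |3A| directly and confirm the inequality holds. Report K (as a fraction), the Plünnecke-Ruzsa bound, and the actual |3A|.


|A| = 5.
Step 1: Compute A + A by enumerating all 25 pairs.
A + A = {0, 2, 3, 4, 5, 6, 9, 10, 11, 12, 13, 18, 19, 20}, so |A + A| = 14.
Step 2: Doubling constant K = |A + A|/|A| = 14/5 = 14/5 ≈ 2.8000.
Step 3: Plünnecke-Ruzsa gives |3A| ≤ K³·|A| = (2.8000)³ · 5 ≈ 109.7600.
Step 4: Compute 3A = A + A + A directly by enumerating all triples (a,b,c) ∈ A³; |3A| = 26.
Step 5: Check 26 ≤ 109.7600? Yes ✓.

K = 14/5, Plünnecke-Ruzsa bound K³|A| ≈ 109.7600, |3A| = 26, inequality holds.


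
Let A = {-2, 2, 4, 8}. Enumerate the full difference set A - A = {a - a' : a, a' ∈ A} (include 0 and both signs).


A - A = {a - a' : a, a' ∈ A}.
Compute a - a' for each ordered pair (a, a'):
a = -2: -2--2=0, -2-2=-4, -2-4=-6, -2-8=-10
a = 2: 2--2=4, 2-2=0, 2-4=-2, 2-8=-6
a = 4: 4--2=6, 4-2=2, 4-4=0, 4-8=-4
a = 8: 8--2=10, 8-2=6, 8-4=4, 8-8=0
Collecting distinct values (and noting 0 appears from a-a):
A - A = {-10, -6, -4, -2, 0, 2, 4, 6, 10}
|A - A| = 9

A - A = {-10, -6, -4, -2, 0, 2, 4, 6, 10}


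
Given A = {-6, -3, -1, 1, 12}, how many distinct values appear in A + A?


A + A = {a + a' : a, a' ∈ A}; |A| = 5.
General bounds: 2|A| - 1 ≤ |A + A| ≤ |A|(|A|+1)/2, i.e. 9 ≤ |A + A| ≤ 15.
Lower bound 2|A|-1 is attained iff A is an arithmetic progression.
Enumerate sums a + a' for a ≤ a' (symmetric, so this suffices):
a = -6: -6+-6=-12, -6+-3=-9, -6+-1=-7, -6+1=-5, -6+12=6
a = -3: -3+-3=-6, -3+-1=-4, -3+1=-2, -3+12=9
a = -1: -1+-1=-2, -1+1=0, -1+12=11
a = 1: 1+1=2, 1+12=13
a = 12: 12+12=24
Distinct sums: {-12, -9, -7, -6, -5, -4, -2, 0, 2, 6, 9, 11, 13, 24}
|A + A| = 14

|A + A| = 14


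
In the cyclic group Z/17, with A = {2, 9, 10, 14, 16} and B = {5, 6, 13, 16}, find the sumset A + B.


Work in Z/17Z: reduce every sum a + b modulo 17.
Enumerate all 20 pairs:
a = 2: 2+5=7, 2+6=8, 2+13=15, 2+16=1
a = 9: 9+5=14, 9+6=15, 9+13=5, 9+16=8
a = 10: 10+5=15, 10+6=16, 10+13=6, 10+16=9
a = 14: 14+5=2, 14+6=3, 14+13=10, 14+16=13
a = 16: 16+5=4, 16+6=5, 16+13=12, 16+16=15
Distinct residues collected: {1, 2, 3, 4, 5, 6, 7, 8, 9, 10, 12, 13, 14, 15, 16}
|A + B| = 15 (out of 17 total residues).

A + B = {1, 2, 3, 4, 5, 6, 7, 8, 9, 10, 12, 13, 14, 15, 16}


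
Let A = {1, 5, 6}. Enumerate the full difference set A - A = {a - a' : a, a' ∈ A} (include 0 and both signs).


A - A = {a - a' : a, a' ∈ A}.
Compute a - a' for each ordered pair (a, a'):
a = 1: 1-1=0, 1-5=-4, 1-6=-5
a = 5: 5-1=4, 5-5=0, 5-6=-1
a = 6: 6-1=5, 6-5=1, 6-6=0
Collecting distinct values (and noting 0 appears from a-a):
A - A = {-5, -4, -1, 0, 1, 4, 5}
|A - A| = 7

A - A = {-5, -4, -1, 0, 1, 4, 5}


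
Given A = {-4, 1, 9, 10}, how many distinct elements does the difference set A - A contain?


A - A = {a - a' : a, a' ∈ A}; |A| = 4.
Bounds: 2|A|-1 ≤ |A - A| ≤ |A|² - |A| + 1, i.e. 7 ≤ |A - A| ≤ 13.
Note: 0 ∈ A - A always (from a - a). The set is symmetric: if d ∈ A - A then -d ∈ A - A.
Enumerate nonzero differences d = a - a' with a > a' (then include -d):
Positive differences: {1, 5, 8, 9, 13, 14}
Full difference set: {0} ∪ (positive diffs) ∪ (negative diffs).
|A - A| = 1 + 2·6 = 13 (matches direct enumeration: 13).

|A - A| = 13


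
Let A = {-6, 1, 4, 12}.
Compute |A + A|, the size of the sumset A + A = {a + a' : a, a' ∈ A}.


A + A = {a + a' : a, a' ∈ A}; |A| = 4.
General bounds: 2|A| - 1 ≤ |A + A| ≤ |A|(|A|+1)/2, i.e. 7 ≤ |A + A| ≤ 10.
Lower bound 2|A|-1 is attained iff A is an arithmetic progression.
Enumerate sums a + a' for a ≤ a' (symmetric, so this suffices):
a = -6: -6+-6=-12, -6+1=-5, -6+4=-2, -6+12=6
a = 1: 1+1=2, 1+4=5, 1+12=13
a = 4: 4+4=8, 4+12=16
a = 12: 12+12=24
Distinct sums: {-12, -5, -2, 2, 5, 6, 8, 13, 16, 24}
|A + A| = 10

|A + A| = 10


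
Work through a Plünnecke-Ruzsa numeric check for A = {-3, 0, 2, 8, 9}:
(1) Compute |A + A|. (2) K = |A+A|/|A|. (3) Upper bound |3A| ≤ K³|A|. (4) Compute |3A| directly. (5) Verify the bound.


|A| = 5.
Step 1: Compute A + A by enumerating all 25 pairs.
A + A = {-6, -3, -1, 0, 2, 4, 5, 6, 8, 9, 10, 11, 16, 17, 18}, so |A + A| = 15.
Step 2: Doubling constant K = |A + A|/|A| = 15/5 = 15/5 ≈ 3.0000.
Step 3: Plünnecke-Ruzsa gives |3A| ≤ K³·|A| = (3.0000)³ · 5 ≈ 135.0000.
Step 4: Compute 3A = A + A + A directly by enumerating all triples (a,b,c) ∈ A³; |3A| = 30.
Step 5: Check 30 ≤ 135.0000? Yes ✓.

K = 15/5, Plünnecke-Ruzsa bound K³|A| ≈ 135.0000, |3A| = 30, inequality holds.


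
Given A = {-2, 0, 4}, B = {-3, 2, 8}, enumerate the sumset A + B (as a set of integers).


A + B = {a + b : a ∈ A, b ∈ B}.
Enumerate all |A|·|B| = 3·3 = 9 pairs (a, b) and collect distinct sums.
a = -2: -2+-3=-5, -2+2=0, -2+8=6
a = 0: 0+-3=-3, 0+2=2, 0+8=8
a = 4: 4+-3=1, 4+2=6, 4+8=12
Collecting distinct sums: A + B = {-5, -3, 0, 1, 2, 6, 8, 12}
|A + B| = 8

A + B = {-5, -3, 0, 1, 2, 6, 8, 12}


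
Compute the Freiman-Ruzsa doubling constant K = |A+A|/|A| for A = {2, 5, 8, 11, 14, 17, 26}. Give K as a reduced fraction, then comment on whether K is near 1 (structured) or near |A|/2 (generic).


|A| = 7.
Compute A + A by enumerating all 49 pairs.
A + A = {4, 7, 10, 13, 16, 19, 22, 25, 28, 31, 34, 37, 40, 43, 52}, so |A + A| = 15.
K = |A + A| / |A| = 15/7 (already in lowest terms) ≈ 2.1429.
Reference: AP of size 7 gives K = 13/7 ≈ 1.8571; a fully generic set of size 7 gives K ≈ 4.0000.

|A| = 7, |A + A| = 15, K = 15/7.


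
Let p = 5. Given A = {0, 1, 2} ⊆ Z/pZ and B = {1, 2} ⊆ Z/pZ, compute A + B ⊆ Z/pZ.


Work in Z/5Z: reduce every sum a + b modulo 5.
Enumerate all 6 pairs:
a = 0: 0+1=1, 0+2=2
a = 1: 1+1=2, 1+2=3
a = 2: 2+1=3, 2+2=4
Distinct residues collected: {1, 2, 3, 4}
|A + B| = 4 (out of 5 total residues).

A + B = {1, 2, 3, 4}


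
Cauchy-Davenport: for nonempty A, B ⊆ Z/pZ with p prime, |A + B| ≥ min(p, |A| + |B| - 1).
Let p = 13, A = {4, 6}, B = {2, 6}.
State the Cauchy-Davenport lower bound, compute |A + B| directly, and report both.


Cauchy-Davenport: |A + B| ≥ min(p, |A| + |B| - 1) for A, B nonempty in Z/pZ.
|A| = 2, |B| = 2, p = 13.
CD lower bound = min(13, 2 + 2 - 1) = min(13, 3) = 3.
Compute A + B mod 13 directly:
a = 4: 4+2=6, 4+6=10
a = 6: 6+2=8, 6+6=12
A + B = {6, 8, 10, 12}, so |A + B| = 4.
Verify: 4 ≥ 3? Yes ✓.

CD lower bound = 3, actual |A + B| = 4.
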